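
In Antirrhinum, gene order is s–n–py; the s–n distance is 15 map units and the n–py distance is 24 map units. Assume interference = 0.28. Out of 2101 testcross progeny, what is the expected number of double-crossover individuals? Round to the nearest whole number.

54

Map distances give recombination frequencies of 0.150 and 0.240 for the two intervals.
With interference 0.28 (so coincidence = 0.72), expected double-crossover frequency = 0.150 × 0.240 × 0.72 = 0.02592.
Expected number = 0.02592 × 2101 = 54.46 ≈ 54.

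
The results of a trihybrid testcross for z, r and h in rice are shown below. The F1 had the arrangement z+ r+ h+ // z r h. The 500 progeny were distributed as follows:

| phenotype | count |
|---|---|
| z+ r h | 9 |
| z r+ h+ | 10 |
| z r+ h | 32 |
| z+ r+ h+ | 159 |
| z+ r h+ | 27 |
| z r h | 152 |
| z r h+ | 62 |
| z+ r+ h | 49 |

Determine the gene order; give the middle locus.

z

The two rarest classes, z r+ h+ and z+ r h, are the double crossovers. Comparing them with the parentals, only the z allele has switched, so z is the middle locus and the order is r – z – h.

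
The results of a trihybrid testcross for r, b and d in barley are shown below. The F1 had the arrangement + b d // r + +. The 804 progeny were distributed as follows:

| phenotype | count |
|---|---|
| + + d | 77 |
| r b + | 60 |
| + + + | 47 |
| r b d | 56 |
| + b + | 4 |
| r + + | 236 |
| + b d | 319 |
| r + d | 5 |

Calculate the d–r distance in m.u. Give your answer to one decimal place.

The two rarest classes, + b + and r + d, are the double crossovers. Comparing them with the parentals, only the d allele has switched, so d is the middle locus and the order is r – d – b.
Crossovers in the r–d interval produce the single-crossover classes r b d and + + + (56 + 47 = 103) plus the double crossovers (9).
RF(r–d) = (103 + 9) / 804 = 112/804 = 0.1393 → 13.9 m.u.

13.9 m.u.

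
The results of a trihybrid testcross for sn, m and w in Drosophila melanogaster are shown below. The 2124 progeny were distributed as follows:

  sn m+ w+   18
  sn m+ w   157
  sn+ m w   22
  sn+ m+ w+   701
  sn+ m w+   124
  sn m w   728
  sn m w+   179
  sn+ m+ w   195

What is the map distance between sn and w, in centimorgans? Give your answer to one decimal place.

19.5 centimorgans

The two most frequent reciprocal classes, sn+ m+ w+ and sn m w, are the parental types, so the F1 was sn+ m+ w+ / sn m w.
The two rarest classes, sn m+ w+ and sn+ m w, are the double crossovers. Comparing them with the parentals, only the sn allele has switched, so sn is the middle locus and the order is m – sn – w.
Crossovers in the sn–w interval produce the single-crossover classes sn+ m+ w and sn m w+ (195 + 179 = 374) plus the double crossovers (40).
RF(sn–w) = (374 + 40) / 2124 = 414/2124 = 0.1949 → 19.5 centimorgans.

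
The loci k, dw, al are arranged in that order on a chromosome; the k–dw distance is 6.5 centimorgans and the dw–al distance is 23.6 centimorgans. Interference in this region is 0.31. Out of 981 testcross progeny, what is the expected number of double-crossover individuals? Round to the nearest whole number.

10

Map distances give recombination frequencies of 0.065 and 0.236 for the two intervals.
With interference 0.31 (so coincidence = 0.69), expected double-crossover frequency = 0.065 × 0.236 × 0.69 = 0.01058.
Expected number = 0.01058 × 981 = 10.38 ≈ 10.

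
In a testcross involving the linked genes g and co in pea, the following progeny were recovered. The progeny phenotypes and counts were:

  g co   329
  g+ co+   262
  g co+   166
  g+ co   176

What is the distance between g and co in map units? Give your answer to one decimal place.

The two most frequent classes, g+ co+ (262) and g co (329), are the parental types, so the F1 was g+ co+ / g co.
The recombinant classes are g+ co and g co+: 176 + 166 = 342.
Recombination frequency = 342/933 = 0.3666 ≈ 36.7%, i.e. 36.7 map units.

36.7 map units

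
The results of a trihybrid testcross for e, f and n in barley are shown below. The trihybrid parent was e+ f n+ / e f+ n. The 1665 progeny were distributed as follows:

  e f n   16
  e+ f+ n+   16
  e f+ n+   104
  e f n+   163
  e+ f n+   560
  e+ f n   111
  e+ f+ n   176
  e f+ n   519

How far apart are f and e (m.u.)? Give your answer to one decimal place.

The two rarest classes, e+ f+ n+ and e f n, are the double crossovers. Comparing them with the parentals, only the f allele has switched, so f is the middle locus and the order is e – f – n.
Crossovers in the e–f interval produce the single-crossover classes e f n+ and e+ f+ n (163 + 176 = 339) plus the double crossovers (32).
RF(e–f) = (339 + 32) / 1665 = 371/1665 = 0.2228 → 22.3 m.u.

22.3 m.u.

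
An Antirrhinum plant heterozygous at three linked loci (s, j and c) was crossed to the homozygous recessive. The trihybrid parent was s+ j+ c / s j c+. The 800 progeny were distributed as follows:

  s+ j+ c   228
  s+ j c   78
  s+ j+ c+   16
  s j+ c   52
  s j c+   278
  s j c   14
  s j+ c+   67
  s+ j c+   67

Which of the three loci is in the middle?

c

The two rarest classes, s+ j+ c+ and s j c, are the double crossovers. Comparing them with the parentals, only the c allele has switched, so c is the middle locus and the order is j – c – s.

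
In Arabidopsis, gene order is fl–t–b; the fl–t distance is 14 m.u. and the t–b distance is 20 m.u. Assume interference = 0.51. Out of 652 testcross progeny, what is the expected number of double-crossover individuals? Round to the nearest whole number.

9

Map distances give recombination frequencies of 0.140 and 0.200 for the two intervals.
With interference 0.51 (so coincidence = 0.49), expected double-crossover frequency = 0.140 × 0.200 × 0.49 = 0.01372.
Expected number = 0.01372 × 652 = 8.95 ≈ 9.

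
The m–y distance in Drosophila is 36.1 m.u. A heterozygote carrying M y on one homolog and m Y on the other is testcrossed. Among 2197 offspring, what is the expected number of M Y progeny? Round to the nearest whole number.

A map distance of 36.1 m.u. corresponds to a recombination frequency of 0.361.
The F1 is M y / m Y, so M Y is a recombinant gamete class with expected frequency r/2 = 0.361/2 = 0.1805.
Expected number = 0.1805 × 2197 = 396.56 ≈ 397.

397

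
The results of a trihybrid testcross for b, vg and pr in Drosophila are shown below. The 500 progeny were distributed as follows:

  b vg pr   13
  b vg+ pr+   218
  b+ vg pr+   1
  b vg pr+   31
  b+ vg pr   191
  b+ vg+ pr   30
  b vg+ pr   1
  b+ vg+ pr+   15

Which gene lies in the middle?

The two most frequent reciprocal classes, b vg+ pr+ and b+ vg pr, are the parental types, so the F1 was b vg+ pr+ / b+ vg pr.
The two rarest classes, b vg+ pr and b+ vg pr+, are the double crossovers. Comparing them with the parentals, only the pr allele has switched, so pr is the middle locus and the order is b – pr – vg.

pr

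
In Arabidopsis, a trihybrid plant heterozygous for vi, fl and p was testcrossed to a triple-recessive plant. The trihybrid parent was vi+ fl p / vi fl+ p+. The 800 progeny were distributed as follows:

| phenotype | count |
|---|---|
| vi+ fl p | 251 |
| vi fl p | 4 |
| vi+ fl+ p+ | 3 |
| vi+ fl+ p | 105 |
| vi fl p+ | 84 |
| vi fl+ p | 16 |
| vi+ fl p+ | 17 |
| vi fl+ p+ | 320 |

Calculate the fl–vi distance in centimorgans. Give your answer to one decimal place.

The two rarest classes, vi fl p and vi+ fl+ p+, are the double crossovers. Comparing them with the parentals, only the vi allele has switched, so vi is the middle locus and the order is fl – vi – p.
Crossovers in the fl–vi interval produce the single-crossover classes vi+ fl+ p and vi fl p+ (105 + 84 = 189) plus the double crossovers (7).
RF(fl–vi) = (189 + 7) / 800 = 196/800 = 0.2450 → 24.5 centimorgans.

24.5 centimorgans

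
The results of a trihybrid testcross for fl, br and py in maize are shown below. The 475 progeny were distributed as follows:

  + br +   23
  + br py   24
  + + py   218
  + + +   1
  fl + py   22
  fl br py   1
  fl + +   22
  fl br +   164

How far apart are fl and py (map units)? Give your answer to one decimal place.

9.9 map units

The two most frequent reciprocal classes, + + py and fl br +, are the parental types, so the F1 was + + py / fl br +.
The two rarest classes, + + + and fl br py, are the double crossovers. Comparing them with the parentals, only the py allele has switched, so py is the middle locus and the order is br – py – fl.
Crossovers in the py–fl interval produce the single-crossover classes fl + py and + br + (22 + 23 = 45) plus the double crossovers (2).
RF(py–fl) = (45 + 2) / 475 = 47/475 = 0.0989 → 9.9 map units.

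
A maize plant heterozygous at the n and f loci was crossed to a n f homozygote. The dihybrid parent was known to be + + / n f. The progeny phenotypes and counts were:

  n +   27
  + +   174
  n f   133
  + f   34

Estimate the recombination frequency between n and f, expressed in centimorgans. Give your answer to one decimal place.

The recombinant classes are + f and n +: 34 + 27 = 61.
Recombination frequency = 61/368 = 0.1658 ≈ 16.6%, i.e. 16.6 centimorgans.

16.6 centimorgans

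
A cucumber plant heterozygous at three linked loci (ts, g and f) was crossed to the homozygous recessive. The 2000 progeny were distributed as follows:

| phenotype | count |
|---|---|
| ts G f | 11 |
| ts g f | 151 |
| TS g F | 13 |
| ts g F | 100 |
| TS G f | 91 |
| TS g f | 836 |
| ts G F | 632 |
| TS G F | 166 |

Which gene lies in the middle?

f

The two most frequent reciprocal classes, TS g f and ts G F, are the parental types, so the F1 was TS g f / ts G F.
The two rarest classes, TS g F and ts G f, are the double crossovers. Comparing them with the parentals, only the f allele has switched, so f is the middle locus and the order is g – f – ts.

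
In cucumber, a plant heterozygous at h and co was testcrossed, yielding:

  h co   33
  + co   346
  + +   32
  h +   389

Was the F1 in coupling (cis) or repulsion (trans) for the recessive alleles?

trans

The two most frequent classes are + co (346) and h + (389); these are the parental (non-recombinant) types.
So the F1 carried + co on one chromosome and h + on the other — the recessive alleles are on opposite chromosomes (trans / repulsion).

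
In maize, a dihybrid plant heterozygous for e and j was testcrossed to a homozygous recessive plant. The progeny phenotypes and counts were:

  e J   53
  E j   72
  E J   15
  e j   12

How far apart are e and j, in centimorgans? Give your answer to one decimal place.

The two most frequent classes, E j (72) and e J (53), are the parental types, so the F1 was E j / e J.
The recombinant classes are E J and e j: 15 + 12 = 27.
Recombination frequency = 27/152 = 0.1776 ≈ 17.8%, i.e. 17.8 centimorgans.

17.8 centimorgans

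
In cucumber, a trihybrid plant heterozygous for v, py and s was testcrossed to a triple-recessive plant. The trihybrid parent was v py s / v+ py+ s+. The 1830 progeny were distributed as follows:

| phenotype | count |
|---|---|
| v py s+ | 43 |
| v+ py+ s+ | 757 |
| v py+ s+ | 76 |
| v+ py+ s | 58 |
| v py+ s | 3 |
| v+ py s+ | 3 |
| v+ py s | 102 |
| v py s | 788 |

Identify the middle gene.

py

The two rarest classes, v py+ s and v+ py s+, are the double crossovers. Comparing them with the parentals, only the py allele has switched, so py is the middle locus and the order is s – py – v.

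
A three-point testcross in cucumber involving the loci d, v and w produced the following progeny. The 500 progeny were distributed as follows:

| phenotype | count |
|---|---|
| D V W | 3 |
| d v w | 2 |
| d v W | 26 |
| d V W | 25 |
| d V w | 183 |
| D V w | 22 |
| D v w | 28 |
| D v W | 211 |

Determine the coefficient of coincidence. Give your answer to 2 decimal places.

0.81

The two most frequent reciprocal classes, d V w and D v W, are the parental types, so the F1 was d V w / D v W.
The two rarest classes, d v w and D V W, are the double crossovers. Comparing them with the parentals, only the v allele has switched, so v is the middle locus and the order is w – v – d.
w–v: (53 + 5)/500 = 0.1160; v–d: (48 + 5)/500 = 0.1060.
Expected DCO frequency = 0.1160 × 0.1060 ≈ 0.01230; observed = 5/500 ≈ 0.01000.
Coefficient of coincidence = 0.01000/0.01230 ≈ 0.81.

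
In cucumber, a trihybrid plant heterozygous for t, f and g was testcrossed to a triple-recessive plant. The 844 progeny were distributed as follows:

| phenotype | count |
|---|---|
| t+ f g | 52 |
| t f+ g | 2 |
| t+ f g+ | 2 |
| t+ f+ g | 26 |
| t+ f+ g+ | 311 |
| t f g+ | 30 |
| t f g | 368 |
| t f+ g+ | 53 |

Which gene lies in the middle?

f

The two most frequent reciprocal classes, t+ f+ g+ and t f g, are the parental types, so the F1 was t+ f+ g+ / t f g.
The two rarest classes, t+ f g+ and t f+ g, are the double crossovers. Comparing them with the parentals, only the f allele has switched, so f is the middle locus and the order is g – f – t.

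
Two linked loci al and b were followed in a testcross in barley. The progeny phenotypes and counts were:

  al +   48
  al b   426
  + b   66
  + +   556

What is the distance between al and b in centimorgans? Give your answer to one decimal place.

10.4 centimorgans

The two most frequent classes, + + (556) and al b (426), are the parental types, so the F1 was + + / al b.
The recombinant classes are + b and al +: 66 + 48 = 114.
Recombination frequency = 114/1096 = 0.1040 ≈ 10.4%, i.e. 10.4 centimorgans.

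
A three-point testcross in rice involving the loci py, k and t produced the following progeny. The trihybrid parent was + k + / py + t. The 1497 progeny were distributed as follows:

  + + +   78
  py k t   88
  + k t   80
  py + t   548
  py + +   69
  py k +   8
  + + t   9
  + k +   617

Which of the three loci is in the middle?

py

The two rarest classes, py k + and + + t, are the double crossovers. Comparing them with the parentals, only the py allele has switched, so py is the middle locus and the order is t – py – k.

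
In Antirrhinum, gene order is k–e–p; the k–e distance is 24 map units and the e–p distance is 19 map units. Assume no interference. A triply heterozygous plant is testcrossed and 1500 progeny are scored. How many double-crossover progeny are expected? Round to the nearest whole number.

Map distances give recombination frequencies of 0.240 and 0.190 for the two intervals.
With no interference, expected double-crossover frequency = 0.240 × 0.190 = 0.04560.
Expected number = 0.04560 × 1500 = 68.40 ≈ 68.

68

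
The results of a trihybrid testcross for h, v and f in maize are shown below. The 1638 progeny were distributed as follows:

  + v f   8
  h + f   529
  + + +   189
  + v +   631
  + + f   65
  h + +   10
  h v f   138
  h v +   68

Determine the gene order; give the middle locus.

The two most frequent reciprocal classes, h + f and + v +, are the parental types, so the F1 was h + f / + v +.
The two rarest classes, h + + and + v f, are the double crossovers. Comparing them with the parentals, only the f allele has switched, so f is the middle locus and the order is h – f – v.

f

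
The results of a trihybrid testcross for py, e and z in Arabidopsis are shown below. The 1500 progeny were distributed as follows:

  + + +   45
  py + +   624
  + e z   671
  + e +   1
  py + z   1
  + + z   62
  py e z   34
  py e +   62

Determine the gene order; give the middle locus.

z

The two most frequent reciprocal classes, py + + and + e z, are the parental types, so the F1 was py + + / + e z.
The two rarest classes, py + z and + e +, are the double crossovers. Comparing them with the parentals, only the z allele has switched, so z is the middle locus and the order is e – z – py.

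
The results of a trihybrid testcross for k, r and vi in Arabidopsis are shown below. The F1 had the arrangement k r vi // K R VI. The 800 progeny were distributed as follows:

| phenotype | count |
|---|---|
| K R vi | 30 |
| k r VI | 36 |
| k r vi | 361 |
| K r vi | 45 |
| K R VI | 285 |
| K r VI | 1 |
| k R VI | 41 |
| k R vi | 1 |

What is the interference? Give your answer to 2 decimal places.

The two rarest classes, k R vi and K r VI, are the double crossovers. Comparing them with the parentals, only the r allele has switched, so r is the middle locus and the order is k – r – vi.
k–r: (86 + 2)/800 = 0.1100; r–vi: (66 + 2)/800 = 0.0850.
Expected DCO frequency = 0.1100 × 0.0850 ≈ 0.00935; observed = 2/800 ≈ 0.00250.
Coefficient of coincidence = 0.00250/0.00935 ≈ 0.27; interference = 1 − 0.27 = 0.73.

0.73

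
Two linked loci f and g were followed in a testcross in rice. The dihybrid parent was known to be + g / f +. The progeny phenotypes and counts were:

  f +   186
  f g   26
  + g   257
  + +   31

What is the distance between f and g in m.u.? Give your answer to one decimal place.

The recombinant classes are + + and f g: 31 + 26 = 57.
Recombination frequency = 57/500 = 0.1140 ≈ 11.4%, i.e. 11.4 m.u.

11.4 m.u.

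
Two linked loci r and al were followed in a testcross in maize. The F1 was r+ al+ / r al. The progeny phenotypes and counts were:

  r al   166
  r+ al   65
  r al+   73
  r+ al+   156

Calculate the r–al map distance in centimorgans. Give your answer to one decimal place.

The recombinant classes are r+ al and r al+: 65 + 73 = 138.
Recombination frequency = 138/460 = 0.3000 ≈ 30.0%, i.e. 30.0 centimorgans.

30.0 centimorgans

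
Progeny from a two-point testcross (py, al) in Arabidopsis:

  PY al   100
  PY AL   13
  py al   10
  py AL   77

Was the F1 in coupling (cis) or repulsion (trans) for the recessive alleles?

trans

The two most frequent classes are PY al (100) and py AL (77); these are the parental (non-recombinant) types.
So the F1 carried PY al on one chromosome and py AL on the other — the recessive alleles are on opposite chromosomes (trans / repulsion).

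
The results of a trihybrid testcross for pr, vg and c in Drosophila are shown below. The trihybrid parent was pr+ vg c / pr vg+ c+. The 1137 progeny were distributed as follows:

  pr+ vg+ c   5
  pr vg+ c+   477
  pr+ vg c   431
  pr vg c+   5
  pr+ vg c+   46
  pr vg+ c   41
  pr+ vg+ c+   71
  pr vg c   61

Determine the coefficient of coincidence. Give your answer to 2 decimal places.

The two rarest classes, pr+ vg+ c and pr vg c+, are the double crossovers. Comparing them with the parentals, only the vg allele has switched, so vg is the middle locus and the order is pr – vg – c.
pr–vg: (132 + 10)/1137 = 0.1249; vg–c: (87 + 10)/1137 = 0.0853.
Expected DCO frequency = 0.1249 × 0.0853 ≈ 0.01065; observed = 10/1137 ≈ 0.00880.
Coefficient of coincidence = 0.00880/0.01065 ≈ 0.83.

0.83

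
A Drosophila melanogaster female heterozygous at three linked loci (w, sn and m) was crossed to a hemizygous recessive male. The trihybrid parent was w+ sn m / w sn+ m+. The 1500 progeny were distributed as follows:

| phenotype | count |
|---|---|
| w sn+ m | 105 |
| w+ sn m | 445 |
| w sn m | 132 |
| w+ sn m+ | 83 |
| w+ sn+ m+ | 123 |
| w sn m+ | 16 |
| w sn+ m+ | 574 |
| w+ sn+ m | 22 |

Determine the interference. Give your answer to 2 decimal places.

0.14

The two rarest classes, w+ sn+ m and w sn m+, are the double crossovers. Comparing them with the parentals, only the sn allele has switched, so sn is the middle locus and the order is w – sn – m.
w–sn: (255 + 38)/1500 = 0.1953; sn–m: (188 + 38)/1500 = 0.1507.
Expected DCO frequency = 0.1953 × 0.1507 ≈ 0.02943; observed = 38/1500 ≈ 0.02533.
Coefficient of coincidence = 0.02533/0.02943 ≈ 0.86; interference = 1 − 0.86 = 0.14.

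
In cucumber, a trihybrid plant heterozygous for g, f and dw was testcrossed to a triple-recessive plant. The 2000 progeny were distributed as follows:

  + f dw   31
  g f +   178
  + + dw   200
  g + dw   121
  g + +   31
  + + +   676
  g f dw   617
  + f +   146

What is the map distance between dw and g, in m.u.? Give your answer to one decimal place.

22.0 m.u.

The two most frequent reciprocal classes, g f dw and + + +, are the parental types, so the F1 was g f dw / + + +.
The two rarest classes, + f dw and g + +, are the double crossovers. Comparing them with the parentals, only the g allele has switched, so g is the middle locus and the order is dw – g – f.
Crossovers in the dw–g interval produce the single-crossover classes g f + and + + dw (178 + 200 = 378) plus the double crossovers (62).
RF(dw–g) = (378 + 62) / 2000 = 440/2000 = 0.2200 → 22.0 m.u.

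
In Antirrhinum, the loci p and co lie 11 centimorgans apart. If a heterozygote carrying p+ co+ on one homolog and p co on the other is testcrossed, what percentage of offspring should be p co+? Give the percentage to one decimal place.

5.5%

A map distance of 11 centimorgans corresponds to a recombination frequency of 0.110.
The F1 is p+ co+ / p co, so p co+ is a recombinant gamete class with expected frequency r/2 = 0.110/2 = 0.0550.
That is 0.0550 = 5.5% of the progeny.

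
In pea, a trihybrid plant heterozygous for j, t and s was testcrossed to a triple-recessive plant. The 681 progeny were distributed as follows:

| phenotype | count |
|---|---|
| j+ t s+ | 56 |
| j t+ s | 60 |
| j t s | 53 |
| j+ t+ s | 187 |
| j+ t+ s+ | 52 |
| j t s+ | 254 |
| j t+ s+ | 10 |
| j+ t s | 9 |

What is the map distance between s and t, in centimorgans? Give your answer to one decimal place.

18.2 centimorgans

The two most frequent reciprocal classes, j t s+ and j+ t+ s, are the parental types, so the F1 was j t s+ / j+ t+ s.
The two rarest classes, j t+ s+ and j+ t s, are the double crossovers. Comparing them with the parentals, only the t allele has switched, so t is the middle locus and the order is s – t – j.
Crossovers in the s–t interval produce the single-crossover classes j t s and j+ t+ s+ (53 + 52 = 105) plus the double crossovers (19).
RF(s–t) = (105 + 19) / 681 = 124/681 = 0.1821 → 18.2 centimorgans.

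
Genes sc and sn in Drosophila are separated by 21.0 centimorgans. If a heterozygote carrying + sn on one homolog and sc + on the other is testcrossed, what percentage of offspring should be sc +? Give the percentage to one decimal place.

A map distance of 21.0 centimorgans corresponds to a recombination frequency of 0.210.
The F1 is + sn / sc +, so sc + is a parental gamete class with expected frequency (1 − r)/2 = 0.790/2 = 0.3950.
That is 0.3950 = 39.5% of the progeny.

39.5%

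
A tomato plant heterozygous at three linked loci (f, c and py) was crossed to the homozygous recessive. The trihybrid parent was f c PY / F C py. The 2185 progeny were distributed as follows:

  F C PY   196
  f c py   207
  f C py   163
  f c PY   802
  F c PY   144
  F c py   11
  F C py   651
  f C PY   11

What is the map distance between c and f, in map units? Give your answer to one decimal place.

The two rarest classes, f C PY and F c py, are the double crossovers. Comparing them with the parentals, only the c allele has switched, so c is the middle locus and the order is py – c – f.
Crossovers in the c–f interval produce the single-crossover classes F c PY and f C py (144 + 163 = 307) plus the double crossovers (22).
RF(c–f) = (307 + 22) / 2185 = 329/2185 = 0.1506 → 15.1 map units.

15.1 map units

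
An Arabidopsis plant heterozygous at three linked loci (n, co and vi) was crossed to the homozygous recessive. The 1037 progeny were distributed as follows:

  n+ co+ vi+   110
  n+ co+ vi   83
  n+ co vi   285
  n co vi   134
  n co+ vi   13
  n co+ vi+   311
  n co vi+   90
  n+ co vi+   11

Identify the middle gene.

The two most frequent reciprocal classes, n+ co vi and n co+ vi+, are the parental types, so the F1 was n+ co vi / n co+ vi+.
The two rarest classes, n+ co vi+ and n co+ vi, are the double crossovers. Comparing them with the parentals, only the vi allele has switched, so vi is the middle locus and the order is co – vi – n.

vi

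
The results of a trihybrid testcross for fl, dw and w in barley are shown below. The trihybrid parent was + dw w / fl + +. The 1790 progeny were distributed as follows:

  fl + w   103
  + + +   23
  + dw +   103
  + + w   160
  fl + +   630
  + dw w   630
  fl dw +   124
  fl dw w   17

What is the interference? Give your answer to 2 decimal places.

0.10

The two rarest classes, fl dw w and + + +, are the double crossovers. Comparing them with the parentals, only the fl allele has switched, so fl is the middle locus and the order is dw – fl – w.
dw–fl: (284 + 40)/1790 = 0.1810; fl–w: (206 + 40)/1790 = 0.1374.
Expected DCO frequency = 0.1810 × 0.1374 ≈ 0.02487; observed = 40/1790 ≈ 0.02235.
Coefficient of coincidence = 0.02235/0.02487 ≈ 0.90; interference = 1 − 0.90 = 0.10.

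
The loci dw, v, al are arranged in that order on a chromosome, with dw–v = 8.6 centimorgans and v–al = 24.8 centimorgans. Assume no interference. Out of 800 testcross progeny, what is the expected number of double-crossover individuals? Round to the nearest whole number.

Map distances give recombination frequencies of 0.086 and 0.248 for the two intervals.
With no interference, expected double-crossover frequency = 0.086 × 0.248 = 0.02133.
Expected number = 0.02133 × 800 = 17.06 ≈ 17.

17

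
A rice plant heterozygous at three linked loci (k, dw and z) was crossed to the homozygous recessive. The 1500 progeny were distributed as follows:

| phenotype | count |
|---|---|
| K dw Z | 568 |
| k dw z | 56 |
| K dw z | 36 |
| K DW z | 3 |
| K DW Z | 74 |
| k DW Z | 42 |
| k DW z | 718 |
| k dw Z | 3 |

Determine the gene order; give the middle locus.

The two most frequent reciprocal classes, K dw Z and k DW z, are the parental types, so the F1 was K dw Z / k DW z.
The two rarest classes, k dw Z and K DW z, are the double crossovers. Comparing them with the parentals, only the k allele has switched, so k is the middle locus and the order is z – k – dw.

k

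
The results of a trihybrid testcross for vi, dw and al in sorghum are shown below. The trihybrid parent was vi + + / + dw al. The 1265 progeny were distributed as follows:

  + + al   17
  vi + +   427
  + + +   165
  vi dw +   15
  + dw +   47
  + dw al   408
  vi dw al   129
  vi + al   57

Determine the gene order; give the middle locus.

dw

The two rarest classes, vi dw + and + + al, are the double crossovers. Comparing them with the parentals, only the dw allele has switched, so dw is the middle locus and the order is al – dw – vi.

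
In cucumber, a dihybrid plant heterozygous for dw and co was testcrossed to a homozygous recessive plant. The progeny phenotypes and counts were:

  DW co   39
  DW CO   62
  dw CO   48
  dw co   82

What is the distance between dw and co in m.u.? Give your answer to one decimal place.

The two most frequent classes, DW CO (62) and dw co (82), are the parental types, so the F1 was DW CO / dw co.
The recombinant classes are DW co and dw CO: 39 + 48 = 87.
Recombination frequency = 87/231 = 0.3766 ≈ 37.7%, i.e. 37.7 m.u.

37.7 m.u.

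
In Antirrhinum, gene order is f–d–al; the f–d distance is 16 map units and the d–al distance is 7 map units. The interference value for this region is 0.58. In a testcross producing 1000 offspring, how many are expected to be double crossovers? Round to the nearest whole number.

Map distances give recombination frequencies of 0.160 and 0.070 for the two intervals.
With interference 0.58 (so coincidence = 0.42), expected double-crossover frequency = 0.160 × 0.070 × 0.42 = 0.00470.
Expected number = 0.00470 × 1000 = 4.70 ≈ 5.

5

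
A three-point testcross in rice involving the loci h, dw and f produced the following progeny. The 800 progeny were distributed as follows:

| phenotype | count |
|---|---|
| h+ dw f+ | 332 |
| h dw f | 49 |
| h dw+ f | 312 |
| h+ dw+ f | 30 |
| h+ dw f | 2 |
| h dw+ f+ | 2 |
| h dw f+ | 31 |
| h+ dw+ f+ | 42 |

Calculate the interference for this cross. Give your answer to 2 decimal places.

0.48

The two most frequent reciprocal classes, h+ dw f+ and h dw+ f, are the parental types, so the F1 was h+ dw f+ / h dw+ f.
The two rarest classes, h+ dw f and h dw+ f+, are the double crossovers. Comparing them with the parentals, only the f allele has switched, so f is the middle locus and the order is h – f – dw.
h–f: (61 + 4)/800 = 0.0813; f–dw: (91 + 4)/800 = 0.1187.
Expected DCO frequency = 0.0813 × 0.1187 ≈ 0.00965; observed = 4/800 ≈ 0.00500.
Coefficient of coincidence = 0.00500/0.00965 ≈ 0.52; interference = 1 − 0.52 = 0.48.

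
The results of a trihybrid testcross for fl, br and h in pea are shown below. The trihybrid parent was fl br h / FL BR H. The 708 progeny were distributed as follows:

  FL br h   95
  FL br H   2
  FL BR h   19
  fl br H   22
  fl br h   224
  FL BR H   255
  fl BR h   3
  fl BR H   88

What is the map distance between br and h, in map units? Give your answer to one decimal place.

6.5 map units

The two rarest classes, fl BR h and FL br H, are the double crossovers. Comparing them with the parentals, only the br allele has switched, so br is the middle locus and the order is fl – br – h.
Crossovers in the br–h interval produce the single-crossover classes fl br H and FL BR h (22 + 19 = 41) plus the double crossovers (5).
RF(br–h) = (41 + 5) / 708 = 46/708 = 0.0650 → 6.5 map units.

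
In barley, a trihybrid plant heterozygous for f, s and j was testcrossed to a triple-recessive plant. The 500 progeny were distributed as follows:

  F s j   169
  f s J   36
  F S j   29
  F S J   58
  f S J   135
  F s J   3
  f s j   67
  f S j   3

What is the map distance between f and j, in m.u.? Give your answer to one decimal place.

26.2 m.u.

The two most frequent reciprocal classes, f S J and F s j, are the parental types, so the F1 was f S J / F s j.
The two rarest classes, f S j and F s J, are the double crossovers. Comparing them with the parentals, only the j allele has switched, so j is the middle locus and the order is f – j – s.
Crossovers in the f–j interval produce the single-crossover classes F S J and f s j (58 + 67 = 125) plus the double crossovers (6).
RF(f–j) = (125 + 6) / 500 = 131/500 = 0.2620 → 26.2 m.u.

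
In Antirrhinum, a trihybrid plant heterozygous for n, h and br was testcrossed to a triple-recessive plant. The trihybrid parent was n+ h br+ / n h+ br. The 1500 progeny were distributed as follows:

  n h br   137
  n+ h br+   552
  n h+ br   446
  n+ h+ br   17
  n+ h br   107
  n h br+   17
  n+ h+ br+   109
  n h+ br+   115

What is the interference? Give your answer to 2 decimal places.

0.29

The two rarest classes, n h br+ and n+ h+ br, are the double crossovers. Comparing them with the parentals, only the n allele has switched, so n is the middle locus and the order is h – n – br.
h–n: (246 + 34)/1500 = 0.1867; n–br: (222 + 34)/1500 = 0.1707.
Expected DCO frequency = 0.1867 × 0.1707 ≈ 0.03187; observed = 34/1500 ≈ 0.02267.
Coefficient of coincidence = 0.02267/0.03187 ≈ 0.71; interference = 1 − 0.71 = 0.29.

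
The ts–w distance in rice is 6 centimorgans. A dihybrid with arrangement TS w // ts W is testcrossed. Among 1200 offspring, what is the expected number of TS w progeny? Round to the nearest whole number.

A map distance of 6 centimorgans corresponds to a recombination frequency of 0.060.
The F1 is TS w / ts W, so TS w is a parental gamete class with expected frequency (1 − r)/2 = 0.940/2 = 0.4700.
Expected number = 0.4700 × 1200 = 564.00 ≈ 564.

564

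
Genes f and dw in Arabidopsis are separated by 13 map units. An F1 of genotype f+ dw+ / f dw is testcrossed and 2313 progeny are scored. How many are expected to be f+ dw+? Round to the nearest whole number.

A map distance of 13 map units corresponds to a recombination frequency of 0.130.
The F1 is f+ dw+ / f dw, so f+ dw+ is a parental gamete class with expected frequency (1 − r)/2 = 0.870/2 = 0.4350.
Expected number = 0.4350 × 2313 = 1006.15 ≈ 1006.

1006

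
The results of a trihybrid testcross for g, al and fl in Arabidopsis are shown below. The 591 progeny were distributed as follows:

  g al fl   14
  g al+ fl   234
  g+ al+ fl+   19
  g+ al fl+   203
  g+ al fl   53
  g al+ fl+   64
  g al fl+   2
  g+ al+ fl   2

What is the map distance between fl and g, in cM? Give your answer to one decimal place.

The two most frequent reciprocal classes, g+ al fl+ and g al+ fl, are the parental types, so the F1 was g+ al fl+ / g al+ fl.
The two rarest classes, g al fl+ and g+ al+ fl, are the double crossovers. Comparing them with the parentals, only the g allele has switched, so g is the middle locus and the order is fl – g – al.
Crossovers in the fl–g interval produce the single-crossover classes g+ al fl and g al+ fl+ (53 + 64 = 117) plus the double crossovers (4).
RF(fl–g) = (117 + 4) / 591 = 121/591 = 0.2047 → 20.5 cM.

20.5 cM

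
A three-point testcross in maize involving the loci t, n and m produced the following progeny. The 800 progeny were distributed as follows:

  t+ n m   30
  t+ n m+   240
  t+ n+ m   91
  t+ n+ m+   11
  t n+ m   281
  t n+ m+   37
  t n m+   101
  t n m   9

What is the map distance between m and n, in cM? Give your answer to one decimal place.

10.9 cM

The two most frequent reciprocal classes, t+ n m+ and t n+ m, are the parental types, so the F1 was t+ n m+ / t n+ m.
The two rarest classes, t+ n+ m+ and t n m, are the double crossovers. Comparing them with the parentals, only the n allele has switched, so n is the middle locus and the order is m – n – t.
Crossovers in the m–n interval produce the single-crossover classes t+ n m and t n+ m+ (30 + 37 = 67) plus the double crossovers (20).
RF(m–n) = (67 + 20) / 800 = 87/800 = 0.1087 → 10.9 cM.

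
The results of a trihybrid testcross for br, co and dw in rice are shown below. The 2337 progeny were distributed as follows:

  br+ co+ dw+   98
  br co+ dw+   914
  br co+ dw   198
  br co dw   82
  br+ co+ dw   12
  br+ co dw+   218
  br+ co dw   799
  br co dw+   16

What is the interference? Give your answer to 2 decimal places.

The two most frequent reciprocal classes, br+ co dw and br co+ dw+, are the parental types, so the F1 was br+ co dw / br co+ dw+.
The two rarest classes, br+ co+ dw and br co dw+, are the double crossovers. Comparing them with the parentals, only the co allele has switched, so co is the middle locus and the order is dw – co – br.
dw–co: (416 + 28)/2337 = 0.1900; co–br: (180 + 28)/2337 = 0.0890.
Expected DCO frequency = 0.1900 × 0.0890 ≈ 0.01691; observed = 28/2337 ≈ 0.01198.
Coefficient of coincidence = 0.01198/0.01691 ≈ 0.71; interference = 1 − 0.71 = 0.29.

0.29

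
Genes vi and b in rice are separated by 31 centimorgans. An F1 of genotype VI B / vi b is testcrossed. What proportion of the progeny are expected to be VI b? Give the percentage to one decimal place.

15.5%

A map distance of 31 centimorgans corresponds to a recombination frequency of 0.310.
The F1 is VI B / vi b, so VI b is a recombinant gamete class with expected frequency r/2 = 0.310/2 = 0.1550.
That is 0.1550 = 15.5% of the progeny.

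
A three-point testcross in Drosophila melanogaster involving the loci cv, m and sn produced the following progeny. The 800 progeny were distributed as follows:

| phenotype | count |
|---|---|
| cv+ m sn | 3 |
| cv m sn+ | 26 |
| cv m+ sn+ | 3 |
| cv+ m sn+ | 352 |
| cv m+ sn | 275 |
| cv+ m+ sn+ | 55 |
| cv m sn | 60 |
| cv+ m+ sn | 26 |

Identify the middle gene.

The two most frequent reciprocal classes, cv+ m sn+ and cv m+ sn, are the parental types, so the F1 was cv+ m sn+ / cv m+ sn.
The two rarest classes, cv+ m sn and cv m+ sn+, are the double crossovers. Comparing them with the parentals, only the sn allele has switched, so sn is the middle locus and the order is cv – sn – m.

sn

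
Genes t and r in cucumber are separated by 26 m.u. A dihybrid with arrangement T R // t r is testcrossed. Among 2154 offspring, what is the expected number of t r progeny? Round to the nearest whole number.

797

A map distance of 26 m.u. corresponds to a recombination frequency of 0.260.
The F1 is T R / t r, so t r is a parental gamete class with expected frequency (1 − r)/2 = 0.740/2 = 0.3700.
Expected number = 0.3700 × 2154 = 796.98 ≈ 797.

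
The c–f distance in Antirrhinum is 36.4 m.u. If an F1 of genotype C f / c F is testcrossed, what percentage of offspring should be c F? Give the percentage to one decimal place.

A map distance of 36.4 m.u. corresponds to a recombination frequency of 0.364.
The F1 is C f / c F, so c F is a parental gamete class with expected frequency (1 − r)/2 = 0.636/2 = 0.3180.
That is 0.3180 = 31.8% of the progeny.

31.8%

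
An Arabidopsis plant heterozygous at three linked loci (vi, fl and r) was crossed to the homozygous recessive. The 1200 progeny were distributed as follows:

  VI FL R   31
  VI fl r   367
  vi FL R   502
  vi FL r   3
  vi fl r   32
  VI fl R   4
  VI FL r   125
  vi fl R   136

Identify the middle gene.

r

The two most frequent reciprocal classes, VI fl r and vi FL R, are the parental types, so the F1 was VI fl r / vi FL R.
The two rarest classes, VI fl R and vi FL r, are the double crossovers. Comparing them with the parentals, only the r allele has switched, so r is the middle locus and the order is fl – r – vi.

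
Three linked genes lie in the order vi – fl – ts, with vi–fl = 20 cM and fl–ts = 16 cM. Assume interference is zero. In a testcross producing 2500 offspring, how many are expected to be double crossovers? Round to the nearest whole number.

Map distances give recombination frequencies of 0.200 and 0.160 for the two intervals.
With no interference, expected double-crossover frequency = 0.200 × 0.160 = 0.03200.
Expected number = 0.03200 × 2500 = 80.00 ≈ 80.

80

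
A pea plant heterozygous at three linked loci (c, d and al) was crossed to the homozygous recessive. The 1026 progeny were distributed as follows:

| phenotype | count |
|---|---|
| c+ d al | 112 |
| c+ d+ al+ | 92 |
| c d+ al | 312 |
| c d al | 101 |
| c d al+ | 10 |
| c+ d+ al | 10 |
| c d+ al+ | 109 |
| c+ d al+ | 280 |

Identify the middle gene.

c

The two most frequent reciprocal classes, c+ d al+ and c d+ al, are the parental types, so the F1 was c+ d al+ / c d+ al.
The two rarest classes, c d al+ and c+ d+ al, are the double crossovers. Comparing them with the parentals, only the c allele has switched, so c is the middle locus and the order is d – c – al.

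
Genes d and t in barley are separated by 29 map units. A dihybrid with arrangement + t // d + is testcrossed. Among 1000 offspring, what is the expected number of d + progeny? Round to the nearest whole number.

A map distance of 29 map units corresponds to a recombination frequency of 0.290.
The F1 is + t / d +, so d + is a parental gamete class with expected frequency (1 − r)/2 = 0.710/2 = 0.3550.
Expected number = 0.3550 × 1000 = 355.00 ≈ 355.

355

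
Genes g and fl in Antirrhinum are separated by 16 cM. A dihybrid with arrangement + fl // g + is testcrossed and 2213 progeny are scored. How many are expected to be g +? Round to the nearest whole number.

929

A map distance of 16 cM corresponds to a recombination frequency of 0.160.
The F1 is + fl / g +, so g + is a parental gamete class with expected frequency (1 − r)/2 = 0.840/2 = 0.4200.
Expected number = 0.4200 × 2213 = 929.46 ≈ 929.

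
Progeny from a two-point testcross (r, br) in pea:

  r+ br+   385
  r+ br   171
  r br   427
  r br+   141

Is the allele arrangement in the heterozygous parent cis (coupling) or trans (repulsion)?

cis

The two most frequent classes are r+ br+ (385) and r br (427); these are the parental (non-recombinant) types.
So the F1 carried r+ br+ on one chromosome and r br on the other — the recessive alleles are on the same chromosome (cis / coupling).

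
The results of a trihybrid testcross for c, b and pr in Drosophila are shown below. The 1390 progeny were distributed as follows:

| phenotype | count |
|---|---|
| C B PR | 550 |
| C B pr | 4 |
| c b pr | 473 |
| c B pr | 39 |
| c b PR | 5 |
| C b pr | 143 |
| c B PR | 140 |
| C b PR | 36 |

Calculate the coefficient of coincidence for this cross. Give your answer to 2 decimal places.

0.51

The two most frequent reciprocal classes, C B PR and c b pr, are the parental types, so the F1 was C B PR / c b pr.
The two rarest classes, C B pr and c b PR, are the double crossovers. Comparing them with the parentals, only the pr allele has switched, so pr is the middle locus and the order is c – pr – b.
c–pr: (283 + 9)/1390 = 0.2101; pr–b: (75 + 9)/1390 = 0.0604.
Expected DCO frequency = 0.2101 × 0.0604 ≈ 0.01269; observed = 9/1390 ≈ 0.00647.
Coefficient of coincidence = 0.00647/0.01269 ≈ 0.51.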